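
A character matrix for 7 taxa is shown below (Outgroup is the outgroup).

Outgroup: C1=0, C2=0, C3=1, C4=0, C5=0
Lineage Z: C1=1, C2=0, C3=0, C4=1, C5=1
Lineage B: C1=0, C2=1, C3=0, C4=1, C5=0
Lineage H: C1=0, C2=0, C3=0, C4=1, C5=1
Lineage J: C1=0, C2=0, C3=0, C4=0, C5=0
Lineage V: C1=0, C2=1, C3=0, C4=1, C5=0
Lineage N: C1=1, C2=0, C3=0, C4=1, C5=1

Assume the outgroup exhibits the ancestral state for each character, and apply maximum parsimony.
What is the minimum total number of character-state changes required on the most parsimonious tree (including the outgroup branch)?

Character polarity is set by the outgroup: the derived state is whichever differs from the outgroup's state, so for C3 the derived state is '0', and for the remaining characters it is '1'.
C1: derived state '1' in Lineage N and Lineage Z only — synapomorphy for {Lineage N, Lineage Z}.
C2: derived state '1' in Lineage B and Lineage V only — synapomorphy for {Lineage B, Lineage V}.
All ingroup taxa share the derived state '0' for C3; it defines the ingroup but does not resolve relationships within it.
Only Lineage B, Lineage H, Lineage N, Lineage V, and Lineage Z show the derived state '1' for C4, supporting them as a clade.
C5 (derived state '1') is shared by Lineage H, Lineage N, and Lineage Z — a synapomorphy uniting that clade.
Most parsimonious ingroup topology: ((((Lineage Z,Lineage N),Lineage H),(Lineage B,Lineage V)),Lineage J).
Changes per character on this tree: C1: 1; C2: 1; C3: 1; C4: 1; C5: 1.
Total = 5.

5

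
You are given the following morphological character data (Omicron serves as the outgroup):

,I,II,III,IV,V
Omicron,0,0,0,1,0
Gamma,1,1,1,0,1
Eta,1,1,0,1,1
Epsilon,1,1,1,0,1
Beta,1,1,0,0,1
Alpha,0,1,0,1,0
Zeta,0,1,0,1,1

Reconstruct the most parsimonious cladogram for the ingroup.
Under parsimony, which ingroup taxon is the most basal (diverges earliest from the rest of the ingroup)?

Alpha

Character polarity is set by the outgroup: the derived state is whichever differs from the outgroup's state, so for IV the derived state is '0', and for the remaining characters it is '1'.
I (derived state '1') is shared by Beta, Epsilon, Eta, and Gamma — a synapomorphy uniting that clade.
All ingroup taxa share the derived state '1' for II; it defines the ingroup but does not resolve relationships within it.
III: derived state '1' in Epsilon and Gamma only — synapomorphy for {Epsilon, Gamma}.
IV: derived state '0' in Beta, Epsilon, and Gamma only — synapomorphy for {Beta, Epsilon, Gamma}.
V: derived state '1' in Beta, Epsilon, Eta, Gamma, and Zeta only — synapomorphy for {Beta, Epsilon, Eta, Gamma, Zeta}.
Most parsimonious ingroup topology: (((((Gamma,Epsilon),Beta),Eta),Zeta),Alpha).
Alpha is sister to the clade containing all other ingroup taxa, so it is the earliest-diverging (most basal) ingroup lineage.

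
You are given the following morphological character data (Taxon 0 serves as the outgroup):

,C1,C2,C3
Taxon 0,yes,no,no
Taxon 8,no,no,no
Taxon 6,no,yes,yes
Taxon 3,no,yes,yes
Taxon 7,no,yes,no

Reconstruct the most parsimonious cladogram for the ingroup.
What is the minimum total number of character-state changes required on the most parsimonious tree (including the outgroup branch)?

3

Character polarity is set by the outgroup: the derived state is whichever differs from the outgroup's state, so for C1 the derived state is 'no', and for the remaining characters it is 'yes'.
All ingroup taxa share the derived state 'no' for C1; it defines the ingroup but does not resolve relationships within it.
Only Taxon 3, Taxon 6, and Taxon 7 show the derived state 'yes' for C2, supporting them as a clade.
Only Taxon 3 and Taxon 6 show the derived state 'yes' for C3, supporting them as a clade.
Most parsimonious ingroup topology: (Taxon 8,((Taxon 6,Taxon 3),Taxon 7)).
Changes per character on this tree: C1: 1; C2: 1; C3: 1.
Total = 3.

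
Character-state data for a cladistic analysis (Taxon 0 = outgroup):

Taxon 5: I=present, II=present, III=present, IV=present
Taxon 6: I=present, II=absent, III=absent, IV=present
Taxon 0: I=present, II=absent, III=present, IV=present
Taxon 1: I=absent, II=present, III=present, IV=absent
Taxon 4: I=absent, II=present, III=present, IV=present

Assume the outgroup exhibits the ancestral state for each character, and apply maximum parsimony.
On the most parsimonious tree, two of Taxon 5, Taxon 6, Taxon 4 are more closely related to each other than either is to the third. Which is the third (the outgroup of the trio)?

Taxon 6

Character polarity is set by the outgroup: the derived state is whichever differs from the outgroup's state, so for I, III, IV the derived state is 'absent', and for the remaining characters it is 'present'.
I (derived state 'absent') is shared by Taxon 1 and Taxon 4 — a synapomorphy uniting that clade.
II: derived state 'present' in Taxon 1, Taxon 4, and Taxon 5 only — synapomorphy for {Taxon 1, Taxon 4, Taxon 5}.
III (derived state 'absent') is unique to Taxon 6 (autapomorphy; uninformative for grouping).
IV (derived state 'absent') is unique to Taxon 1 (autapomorphy; uninformative for grouping).
Most parsimonious ingroup topology: (((Taxon 1,Taxon 4),Taxon 5),Taxon 6).
Taxon 4 and Taxon 5 share a more recent common ancestor with each other than either does with Taxon 6, so Taxon 6 is the least closely related of the three.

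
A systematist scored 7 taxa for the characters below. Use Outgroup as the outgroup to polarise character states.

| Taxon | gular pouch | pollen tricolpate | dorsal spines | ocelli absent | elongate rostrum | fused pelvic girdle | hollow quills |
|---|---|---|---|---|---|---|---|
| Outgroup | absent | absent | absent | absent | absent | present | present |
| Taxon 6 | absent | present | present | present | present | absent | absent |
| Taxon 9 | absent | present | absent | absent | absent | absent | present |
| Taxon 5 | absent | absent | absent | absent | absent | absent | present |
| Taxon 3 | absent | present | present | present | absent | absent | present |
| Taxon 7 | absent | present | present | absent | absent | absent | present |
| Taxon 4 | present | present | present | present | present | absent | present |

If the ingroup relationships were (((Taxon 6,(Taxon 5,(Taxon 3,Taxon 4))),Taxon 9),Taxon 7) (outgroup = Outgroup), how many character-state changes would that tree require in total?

12

Map each character onto (((Taxon 6,(Taxon 5,(Taxon 3,Taxon 4))),Taxon 9),Taxon 7) (rooted by Outgroup) and count the minimum state changes it requires (Fitch parsimony):
gular pouch: 1; pollen tricolpate: 2; dorsal spines: 3; ocelli absent: 2; elongate rostrum: 2; fused pelvic girdle: 1; hollow quills: 1.
Total tree length = 12.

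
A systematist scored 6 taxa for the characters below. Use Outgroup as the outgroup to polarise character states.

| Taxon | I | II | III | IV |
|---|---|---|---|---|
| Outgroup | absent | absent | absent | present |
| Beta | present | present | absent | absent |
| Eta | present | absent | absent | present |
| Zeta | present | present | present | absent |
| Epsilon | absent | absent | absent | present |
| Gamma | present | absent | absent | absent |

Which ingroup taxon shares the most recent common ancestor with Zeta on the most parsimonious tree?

Character polarity is set by the outgroup: the derived state is whichever differs from the outgroup's state, so for IV the derived state is 'absent', and for the remaining characters it is 'present'.
I: derived state 'present' in Beta, Eta, Gamma, and Zeta only — synapomorphy for {Beta, Eta, Gamma, Zeta}.
Only Beta and Zeta show the derived state 'present' for II, supporting them as a clade.
III: derived state 'present' in Zeta only — an autapomorphy, so it tells us nothing about relationships among taxa.
Only Beta, Gamma, and Zeta show the derived state 'absent' for IV, supporting them as a clade.
Most parsimonious ingroup topology: ((((Beta,Zeta),Gamma),Eta),Epsilon).
Zeta and Beta form a cherry on this tree, so they are sister taxa.

Beta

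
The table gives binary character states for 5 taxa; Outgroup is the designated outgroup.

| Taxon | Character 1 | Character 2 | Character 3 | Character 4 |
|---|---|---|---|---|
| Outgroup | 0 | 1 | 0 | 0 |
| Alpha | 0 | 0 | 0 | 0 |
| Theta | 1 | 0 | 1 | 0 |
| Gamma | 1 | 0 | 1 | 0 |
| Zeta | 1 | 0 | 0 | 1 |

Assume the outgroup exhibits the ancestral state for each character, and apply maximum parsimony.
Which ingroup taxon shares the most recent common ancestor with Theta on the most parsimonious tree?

Character polarity is set by the outgroup: the derived state is whichever differs from the outgroup's state, so for Character 2 the derived state is '0', and for the remaining characters it is '1'.
Character 1 (derived state '1') is shared by Gamma, Theta, and Zeta — a synapomorphy uniting that clade.
All ingroup taxa share the derived state '0' for Character 2; it defines the ingroup but does not resolve relationships within it.
Character 3 (derived state '1') is shared by Gamma and Theta — a synapomorphy uniting that clade.
Character 4: derived state '1' in Zeta only — an autapomorphy, so it tells us nothing about relationships among taxa.
Most parsimonious ingroup topology: (Alpha,((Theta,Gamma),Zeta)).
Theta and Gamma form a cherry on this tree, so they are sister taxa.

Gamma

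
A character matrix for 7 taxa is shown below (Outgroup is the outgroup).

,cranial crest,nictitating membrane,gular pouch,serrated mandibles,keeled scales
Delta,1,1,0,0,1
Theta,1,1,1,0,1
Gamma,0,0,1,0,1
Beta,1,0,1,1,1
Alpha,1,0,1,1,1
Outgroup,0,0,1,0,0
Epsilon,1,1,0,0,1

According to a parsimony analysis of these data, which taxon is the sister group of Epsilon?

Character polarity is set by the outgroup: the derived state is whichever differs from the outgroup's state, so for gular pouch the derived state is '0', and for the remaining characters it is '1'.
cranial crest (derived state '1') is shared by Alpha, Beta, Delta, Epsilon, and Theta — a synapomorphy uniting that clade.
nictitating membrane (derived state '1') is shared by Delta, Epsilon, and Theta — a synapomorphy uniting that clade.
Only Delta and Epsilon show the derived state '0' for gular pouch, supporting them as a clade.
serrated mandibles (derived state '1') is shared by Alpha and Beta — a synapomorphy uniting that clade.
keeled scales (derived state '1') is shared by all ingroup taxa — unites the whole ingroup.
Most parsimonious ingroup topology: (((Beta,Alpha),(Theta,(Epsilon,Delta))),Gamma).
Epsilon and Delta form a cherry on this tree, so they are sister taxa.

Delta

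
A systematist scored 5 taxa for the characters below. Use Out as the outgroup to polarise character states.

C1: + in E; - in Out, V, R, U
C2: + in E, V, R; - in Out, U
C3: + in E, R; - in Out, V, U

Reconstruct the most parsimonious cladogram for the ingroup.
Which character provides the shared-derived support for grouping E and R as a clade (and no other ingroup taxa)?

C3

The outgroup has state '-' for every character, so '+' is the derived state throughout.
C1: derived state '+' in E only — an autapomorphy, so it tells us nothing about relationships among taxa.
C2 (derived state '+') is shared by E, R, and V — a synapomorphy uniting that clade.
C3 (derived state '+') is shared by E and R — a synapomorphy uniting that clade.
Most parsimonious ingroup topology: (((E,R),V),U).
The clade {E, R} is supported by C3: its derived state '+' occurs in exactly those taxa and in no other taxon (including the outgroup).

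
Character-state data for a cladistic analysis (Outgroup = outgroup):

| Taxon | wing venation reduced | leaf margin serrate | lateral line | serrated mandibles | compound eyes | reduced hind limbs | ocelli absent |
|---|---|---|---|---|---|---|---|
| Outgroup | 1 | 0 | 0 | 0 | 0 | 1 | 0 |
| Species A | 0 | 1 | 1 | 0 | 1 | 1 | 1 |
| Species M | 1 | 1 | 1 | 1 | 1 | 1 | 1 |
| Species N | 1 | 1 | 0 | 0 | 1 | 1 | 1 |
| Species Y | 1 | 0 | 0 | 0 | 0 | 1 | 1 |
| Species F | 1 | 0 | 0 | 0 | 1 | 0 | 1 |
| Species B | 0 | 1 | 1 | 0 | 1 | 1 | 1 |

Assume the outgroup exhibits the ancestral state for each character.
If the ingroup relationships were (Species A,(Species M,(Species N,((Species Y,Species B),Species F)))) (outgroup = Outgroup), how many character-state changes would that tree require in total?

Map each character onto (Species A,(Species M,(Species N,((Species Y,Species B),Species F)))) (rooted by Outgroup) and count the minimum state changes it requires (Fitch parsimony):
wing venation reduced: 2; leaf margin serrate: 3; lateral line: 3; serrated mandibles: 1; compound eyes: 2; reduced hind limbs: 1; ocelli absent: 1.
Total tree length = 13.

13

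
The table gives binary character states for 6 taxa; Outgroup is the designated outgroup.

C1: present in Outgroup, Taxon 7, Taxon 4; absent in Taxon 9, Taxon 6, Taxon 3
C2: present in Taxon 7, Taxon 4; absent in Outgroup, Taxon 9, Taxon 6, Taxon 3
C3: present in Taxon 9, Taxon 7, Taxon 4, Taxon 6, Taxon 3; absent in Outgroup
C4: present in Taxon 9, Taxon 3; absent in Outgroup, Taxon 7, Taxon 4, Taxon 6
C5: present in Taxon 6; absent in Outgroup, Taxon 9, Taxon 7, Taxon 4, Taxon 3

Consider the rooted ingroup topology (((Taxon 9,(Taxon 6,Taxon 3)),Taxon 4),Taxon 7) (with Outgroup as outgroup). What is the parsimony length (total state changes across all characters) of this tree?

7

Map each character onto (((Taxon 9,(Taxon 6,Taxon 3)),Taxon 4),Taxon 7) (rooted by Outgroup) and count the minimum state changes it requires (Fitch parsimony):
C1: 1; C2: 2; C3: 1; C4: 2; C5: 1.
Total tree length = 7.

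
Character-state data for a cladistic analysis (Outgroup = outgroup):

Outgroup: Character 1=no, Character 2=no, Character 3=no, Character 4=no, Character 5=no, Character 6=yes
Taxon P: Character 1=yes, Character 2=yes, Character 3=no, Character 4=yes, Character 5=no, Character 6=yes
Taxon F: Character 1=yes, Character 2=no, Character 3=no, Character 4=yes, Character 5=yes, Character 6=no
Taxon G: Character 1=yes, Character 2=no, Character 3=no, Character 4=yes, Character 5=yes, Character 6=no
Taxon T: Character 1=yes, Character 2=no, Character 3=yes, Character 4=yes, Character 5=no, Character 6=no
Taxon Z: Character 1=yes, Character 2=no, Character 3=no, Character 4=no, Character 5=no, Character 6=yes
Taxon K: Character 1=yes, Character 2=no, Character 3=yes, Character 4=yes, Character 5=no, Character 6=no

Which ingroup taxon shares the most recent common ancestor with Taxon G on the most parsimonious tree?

Character polarity is set by the outgroup: the derived state is whichever differs from the outgroup's state, so for Character 6 the derived state is 'no', and for the remaining characters it is 'yes'.
All ingroup taxa share the derived state 'yes' for Character 1; it defines the ingroup but does not resolve relationships within it.
Character 2: derived state 'yes' in Taxon P only — an autapomorphy, so it tells us nothing about relationships among taxa.
Character 3: derived state 'yes' in Taxon K and Taxon T only — synapomorphy for {Taxon K, Taxon T}.
Character 4 (derived state 'yes') is shared by Taxon F, Taxon G, Taxon K, Taxon P, and Taxon T — a synapomorphy uniting that clade.
Only Taxon F and Taxon G show the derived state 'yes' for Character 5, supporting them as a clade.
Character 6: derived state 'no' in Taxon F, Taxon G, Taxon K, and Taxon T only — synapomorphy for {Taxon F, Taxon G, Taxon K, Taxon T}.
Most parsimonious ingroup topology: ((Taxon P,((Taxon F,Taxon G),(Taxon T,Taxon K))),Taxon Z).
Taxon G and Taxon F form a cherry on this tree, so they are sister taxa.

Taxon F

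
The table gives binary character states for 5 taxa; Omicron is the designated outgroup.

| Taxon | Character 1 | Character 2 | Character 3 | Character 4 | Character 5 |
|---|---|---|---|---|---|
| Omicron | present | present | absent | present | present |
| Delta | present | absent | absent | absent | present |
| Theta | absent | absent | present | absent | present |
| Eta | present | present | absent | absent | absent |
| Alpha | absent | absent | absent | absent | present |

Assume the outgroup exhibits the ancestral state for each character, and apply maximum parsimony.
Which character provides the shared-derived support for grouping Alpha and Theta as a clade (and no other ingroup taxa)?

Character 1

Character polarity is set by the outgroup: the derived state is whichever differs from the outgroup's state, so for Character 1, Character 2, Character 4, Character 5 the derived state is 'absent', and for the remaining characters it is 'present'.
Only Alpha and Theta show the derived state 'absent' for Character 1, supporting them as a clade.
Only Alpha, Delta, and Theta show the derived state 'absent' for Character 2, supporting them as a clade.
Character 3 (derived state 'present') is unique to Theta (autapomorphy; uninformative for grouping).
Character 4 (derived state 'absent') is shared by all ingroup taxa — unites the whole ingroup.
Character 5 (derived state 'absent') is unique to Eta (autapomorphy; uninformative for grouping).
Most parsimonious ingroup topology: ((Delta,(Theta,Alpha)),Eta).
The clade {Alpha, Theta} is supported by Character 1: its derived state 'absent' occurs in exactly those taxa and in no other taxon (including the outgroup).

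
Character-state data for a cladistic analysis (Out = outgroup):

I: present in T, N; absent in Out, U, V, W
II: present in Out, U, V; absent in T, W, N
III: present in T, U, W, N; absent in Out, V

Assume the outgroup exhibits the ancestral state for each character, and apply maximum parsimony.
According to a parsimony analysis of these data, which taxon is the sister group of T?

N

Character polarity is set by the outgroup: the derived state is whichever differs from the outgroup's state, so for II the derived state is 'absent', and for the remaining characters it is 'present'.
I (derived state 'present') is shared by N and T — a synapomorphy uniting that clade.
Only N, T, and W show the derived state 'absent' for II, supporting them as a clade.
Only N, T, U, and W show the derived state 'present' for III, supporting them as a clade.
Most parsimonious ingroup topology: (((W,(T,N)),U),V).
T and N form a cherry on this tree, so they are sister taxa.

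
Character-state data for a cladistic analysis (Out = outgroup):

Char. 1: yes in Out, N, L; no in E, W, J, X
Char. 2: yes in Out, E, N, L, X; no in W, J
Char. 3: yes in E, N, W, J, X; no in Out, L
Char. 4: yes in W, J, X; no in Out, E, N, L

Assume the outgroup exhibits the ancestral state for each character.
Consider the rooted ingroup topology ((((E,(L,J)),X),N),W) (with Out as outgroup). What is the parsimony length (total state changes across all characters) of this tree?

Map each character onto ((((E,(L,J)),X),N),W) (rooted by Out) and count the minimum state changes it requires (Fitch parsimony):
Char. 1: 3; Char. 2: 2; Char. 3: 2; Char. 4: 3.
Total tree length = 10.

10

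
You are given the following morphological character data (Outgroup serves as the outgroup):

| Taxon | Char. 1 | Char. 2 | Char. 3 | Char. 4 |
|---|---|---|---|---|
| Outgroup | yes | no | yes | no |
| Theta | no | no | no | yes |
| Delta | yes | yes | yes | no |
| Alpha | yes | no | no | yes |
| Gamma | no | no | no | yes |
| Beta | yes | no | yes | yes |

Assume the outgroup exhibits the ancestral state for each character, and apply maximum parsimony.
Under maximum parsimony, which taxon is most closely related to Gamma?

Theta

Character polarity is set by the outgroup: the derived state is whichever differs from the outgroup's state, so for Char. 1, Char. 3 the derived state is 'no', and for the remaining characters it is 'yes'.
Only Gamma and Theta show the derived state 'no' for Char. 1, supporting them as a clade.
Char. 2: derived state 'yes' in Delta only — an autapomorphy, so it tells us nothing about relationships among taxa.
Only Alpha, Gamma, and Theta show the derived state 'no' for Char. 3, supporting them as a clade.
Char. 4: derived state 'yes' in Alpha, Beta, Gamma, and Theta only — synapomorphy for {Alpha, Beta, Gamma, Theta}.
Most parsimonious ingroup topology: ((((Theta,Gamma),Alpha),Beta),Delta).
Gamma and Theta form a cherry on this tree, so they are sister taxa.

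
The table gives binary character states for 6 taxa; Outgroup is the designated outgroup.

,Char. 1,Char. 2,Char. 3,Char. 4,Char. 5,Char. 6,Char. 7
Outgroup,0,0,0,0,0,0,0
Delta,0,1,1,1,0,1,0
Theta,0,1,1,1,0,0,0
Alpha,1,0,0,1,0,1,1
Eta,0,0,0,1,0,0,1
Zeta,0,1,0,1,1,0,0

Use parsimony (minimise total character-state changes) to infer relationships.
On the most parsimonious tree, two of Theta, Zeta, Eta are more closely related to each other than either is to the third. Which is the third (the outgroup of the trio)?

Eta

The outgroup has state '0' for every character, so '1' is the derived state throughout.
Char. 1: derived state '1' in Alpha only — an autapomorphy, so it tells us nothing about relationships among taxa.
Only Delta, Theta, and Zeta show the derived state '1' for Char. 2, supporting them as a clade.
Char. 3: derived state '1' in Delta and Theta only — synapomorphy for {Delta, Theta}.
Char. 4 (derived state '1') is shared by all ingroup taxa — unites the whole ingroup.
Char. 5 (derived state '1') is unique to Zeta (autapomorphy; uninformative for grouping).
Char. 6 groups Alpha and Delta, which is incompatible with the clades supported by the remaining characters; treating it as convergent (homoplasy) costs fewer steps than any alternative tree.
Char. 7: derived state '1' in Alpha and Eta only — synapomorphy for {Alpha, Eta}.
Most parsimonious ingroup topology: (((Delta,Theta),Zeta),(Alpha,Eta)).
Zeta and Theta share a more recent common ancestor with each other than either does with Eta, so Eta is the least closely related of the three.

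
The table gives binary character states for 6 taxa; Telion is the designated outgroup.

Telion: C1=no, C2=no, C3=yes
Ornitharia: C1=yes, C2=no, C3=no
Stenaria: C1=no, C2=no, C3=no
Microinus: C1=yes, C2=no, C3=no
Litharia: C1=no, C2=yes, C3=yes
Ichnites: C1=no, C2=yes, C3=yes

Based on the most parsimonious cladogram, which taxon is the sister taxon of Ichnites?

Character polarity is set by the outgroup: the derived state is whichever differs from the outgroup's state, so for C3 the derived state is 'no', and for the remaining characters it is 'yes'.
C1: derived state 'yes' in Microinus and Ornitharia only — synapomorphy for {Microinus, Ornitharia}.
Only Ichnites and Litharia show the derived state 'yes' for C2, supporting them as a clade.
Only Microinus, Ornitharia, and Stenaria show the derived state 'no' for C3, supporting them as a clade.
Most parsimonious ingroup topology: (((Ornitharia,Microinus),Stenaria),(Litharia,Ichnites)).
Ichnites and Litharia form a cherry on this tree, so they are sister taxa.

Litharia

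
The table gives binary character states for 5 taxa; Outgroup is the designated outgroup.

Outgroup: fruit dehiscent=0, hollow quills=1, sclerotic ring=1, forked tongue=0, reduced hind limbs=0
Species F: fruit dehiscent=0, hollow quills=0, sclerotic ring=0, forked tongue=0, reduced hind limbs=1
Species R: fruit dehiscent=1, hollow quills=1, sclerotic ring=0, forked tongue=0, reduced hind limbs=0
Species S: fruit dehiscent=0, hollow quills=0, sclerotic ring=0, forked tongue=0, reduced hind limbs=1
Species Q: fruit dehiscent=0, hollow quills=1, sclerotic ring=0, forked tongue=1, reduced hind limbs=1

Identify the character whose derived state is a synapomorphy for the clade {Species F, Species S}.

hollow quills

Character polarity is set by the outgroup: the derived state is whichever differs from the outgroup's state, so for hollow quills, sclerotic ring the derived state is '0', and for the remaining characters it is '1'.
fruit dehiscent: derived state '1' in Species R only — an autapomorphy, so it tells us nothing about relationships among taxa.
hollow quills: derived state '0' in Species F and Species S only — synapomorphy for {Species F, Species S}.
sclerotic ring (derived state '0') is shared by all ingroup taxa — unites the whole ingroup.
forked tongue: derived state '1' in Species Q only — an autapomorphy, so it tells us nothing about relationships among taxa.
reduced hind limbs (derived state '1') is shared by Species F, Species Q, and Species S — a synapomorphy uniting that clade.
Most parsimonious ingroup topology: (((Species F,Species S),Species Q),Species R).
The clade {Species F, Species S} is supported by hollow quills: its derived state '0' occurs in exactly those taxa and in no other taxon (including the outgroup).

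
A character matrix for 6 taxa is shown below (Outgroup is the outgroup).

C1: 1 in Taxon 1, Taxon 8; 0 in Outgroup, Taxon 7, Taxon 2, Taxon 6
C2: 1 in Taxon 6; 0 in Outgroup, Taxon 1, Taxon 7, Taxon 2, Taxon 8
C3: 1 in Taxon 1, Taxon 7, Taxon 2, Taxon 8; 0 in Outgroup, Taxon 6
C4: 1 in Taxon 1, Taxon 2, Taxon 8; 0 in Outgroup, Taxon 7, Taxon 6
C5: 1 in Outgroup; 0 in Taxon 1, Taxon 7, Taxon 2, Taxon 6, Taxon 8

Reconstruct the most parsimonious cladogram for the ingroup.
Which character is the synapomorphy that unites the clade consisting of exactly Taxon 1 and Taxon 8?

C1

Character polarity is set by the outgroup: the derived state is whichever differs from the outgroup's state, so for C5 the derived state is '0', and for the remaining characters it is '1'.
C1: derived state '1' in Taxon 1 and Taxon 8 only — synapomorphy for {Taxon 1, Taxon 8}.
C2 (derived state '1') is unique to Taxon 6 (autapomorphy; uninformative for grouping).
C3: derived state '1' in Taxon 1, Taxon 2, Taxon 7, and Taxon 8 only — synapomorphy for {Taxon 1, Taxon 2, Taxon 7, Taxon 8}.
C4: derived state '1' in Taxon 1, Taxon 2, and Taxon 8 only — synapomorphy for {Taxon 1, Taxon 2, Taxon 8}.
All ingroup taxa share the derived state '0' for C5; it defines the ingroup but does not resolve relationships within it.
Most parsimonious ingroup topology: ((((Taxon 1,Taxon 8),Taxon 2),Taxon 7),Taxon 6).
The clade {Taxon 1, Taxon 8} is supported by C1: its derived state '1' occurs in exactly those taxa and in no other taxon (including the outgroup).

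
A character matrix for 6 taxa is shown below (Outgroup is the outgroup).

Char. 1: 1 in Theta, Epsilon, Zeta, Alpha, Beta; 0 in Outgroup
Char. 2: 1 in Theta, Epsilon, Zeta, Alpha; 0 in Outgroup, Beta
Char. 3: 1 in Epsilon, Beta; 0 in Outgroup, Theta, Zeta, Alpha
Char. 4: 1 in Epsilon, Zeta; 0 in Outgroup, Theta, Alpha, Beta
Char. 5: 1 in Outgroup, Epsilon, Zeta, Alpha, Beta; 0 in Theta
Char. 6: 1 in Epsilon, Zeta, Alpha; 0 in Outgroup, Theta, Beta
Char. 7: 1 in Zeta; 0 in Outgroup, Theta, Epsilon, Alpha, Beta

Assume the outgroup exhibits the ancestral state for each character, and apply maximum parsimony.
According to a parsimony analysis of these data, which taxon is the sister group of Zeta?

Character polarity is set by the outgroup: the derived state is whichever differs from the outgroup's state, so for Char. 5 the derived state is '0', and for the remaining characters it is '1'.
Char. 1 (derived state '1') is shared by all ingroup taxa — unites the whole ingroup.
Char. 2 (derived state '1') is shared by Alpha, Epsilon, Theta, and Zeta — a synapomorphy uniting that clade.
Char. 3 groups Beta and Epsilon, which is incompatible with the clades supported by the remaining characters; treating it as convergent (homoplasy) costs fewer steps than any alternative tree.
Char. 4 (derived state '1') is shared by Epsilon and Zeta — a synapomorphy uniting that clade.
Char. 5 (derived state '0') is unique to Theta (autapomorphy; uninformative for grouping).
Char. 6: derived state '1' in Alpha, Epsilon, and Zeta only — synapomorphy for {Alpha, Epsilon, Zeta}.
Char. 7: derived state '1' in Zeta only — an autapomorphy, so it tells us nothing about relationships among taxa.
Most parsimonious ingroup topology: ((Theta,((Epsilon,Zeta),Alpha)),Beta).
Zeta and Epsilon form a cherry on this tree, so they are sister taxa.

Epsilon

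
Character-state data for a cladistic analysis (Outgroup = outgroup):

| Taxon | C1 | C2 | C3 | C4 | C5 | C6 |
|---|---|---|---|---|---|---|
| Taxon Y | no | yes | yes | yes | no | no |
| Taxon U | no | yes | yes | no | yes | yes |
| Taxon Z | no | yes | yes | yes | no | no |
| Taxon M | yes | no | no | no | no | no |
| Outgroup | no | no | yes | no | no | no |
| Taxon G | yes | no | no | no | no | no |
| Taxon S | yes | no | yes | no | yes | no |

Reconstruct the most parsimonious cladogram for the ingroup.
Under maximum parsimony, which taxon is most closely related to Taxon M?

Character polarity is set by the outgroup: the derived state is whichever differs from the outgroup's state, so for C3 the derived state is 'no', and for the remaining characters it is 'yes'.
C1 (derived state 'yes') is shared by Taxon G, Taxon M, and Taxon S — a synapomorphy uniting that clade.
C2 (derived state 'yes') is shared by Taxon U, Taxon Y, and Taxon Z — a synapomorphy uniting that clade.
Only Taxon G and Taxon M show the derived state 'no' for C3, supporting them as a clade.
C4: derived state 'yes' in Taxon Y and Taxon Z only — synapomorphy for {Taxon Y, Taxon Z}.
C5 (state 'yes') occurs in Taxon S and Taxon U but conflicts with the nesting implied by the other characters — most parsimoniously interpreted as homoplasy.
C6: derived state 'yes' in Taxon U only — an autapomorphy, so it tells us nothing about relationships among taxa.
Most parsimonious ingroup topology: (((Taxon G,Taxon M),Taxon S),((Taxon Y,Taxon Z),Taxon U)).
Taxon M and Taxon G form a cherry on this tree, so they are sister taxa.

Taxon G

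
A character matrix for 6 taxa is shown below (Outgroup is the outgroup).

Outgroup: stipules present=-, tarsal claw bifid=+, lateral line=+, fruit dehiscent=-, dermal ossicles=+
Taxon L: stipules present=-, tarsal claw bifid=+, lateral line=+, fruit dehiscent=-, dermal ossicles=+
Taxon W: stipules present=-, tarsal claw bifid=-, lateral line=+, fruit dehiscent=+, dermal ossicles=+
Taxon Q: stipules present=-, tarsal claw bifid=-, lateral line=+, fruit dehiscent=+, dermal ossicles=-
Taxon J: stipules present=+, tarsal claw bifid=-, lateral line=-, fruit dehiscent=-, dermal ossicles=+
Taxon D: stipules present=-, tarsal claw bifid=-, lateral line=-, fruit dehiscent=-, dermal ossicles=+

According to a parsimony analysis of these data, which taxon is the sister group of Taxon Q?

Taxon W

Character polarity is set by the outgroup: the derived state is whichever differs from the outgroup's state, so for tarsal claw bifid, lateral line, dermal ossicles the derived state is '-', and for the remaining characters it is '+'.
stipules present (derived state '+') is unique to Taxon J (autapomorphy; uninformative for grouping).
tarsal claw bifid (derived state '-') is shared by Taxon D, Taxon J, Taxon Q, and Taxon W — a synapomorphy uniting that clade.
lateral line (derived state '-') is shared by Taxon D and Taxon J — a synapomorphy uniting that clade.
Only Taxon Q and Taxon W show the derived state '+' for fruit dehiscent, supporting them as a clade.
dermal ossicles: derived state '-' in Taxon Q only — an autapomorphy, so it tells us nothing about relationships among taxa.
Most parsimonious ingroup topology: (Taxon L,((Taxon W,Taxon Q),(Taxon J,Taxon D))).
Taxon Q and Taxon W form a cherry on this tree, so they are sister taxa.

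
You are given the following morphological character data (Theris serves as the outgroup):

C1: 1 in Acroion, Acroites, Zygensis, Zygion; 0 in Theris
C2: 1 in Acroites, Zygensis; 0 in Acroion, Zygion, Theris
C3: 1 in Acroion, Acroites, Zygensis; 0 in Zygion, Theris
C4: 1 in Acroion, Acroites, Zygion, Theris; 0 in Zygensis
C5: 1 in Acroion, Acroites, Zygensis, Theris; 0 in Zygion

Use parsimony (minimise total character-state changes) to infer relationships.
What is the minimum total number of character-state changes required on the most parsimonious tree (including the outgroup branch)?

Character polarity is set by the outgroup: the derived state is whichever differs from the outgroup's state, so for C4, C5 the derived state is '0', and for the remaining characters it is '1'.
All ingroup taxa share the derived state '1' for C1; it defines the ingroup but does not resolve relationships within it.
C2: derived state '1' in Acroites and Zygensis only — synapomorphy for {Acroites, Zygensis}.
C3 (derived state '1') is shared by Acroion, Acroites, and Zygensis — a synapomorphy uniting that clade.
C4: derived state '0' in Zygensis only — an autapomorphy, so it tells us nothing about relationships among taxa.
C5: derived state '0' in Zygion only — an autapomorphy, so it tells us nothing about relationships among taxa.
Most parsimonious ingroup topology: ((Acroion,(Acroites,Zygensis)),Zygion).
Changes per character on this tree: C1: 1; C2: 1; C3: 1; C4: 1; C5: 1.
Total = 5.

5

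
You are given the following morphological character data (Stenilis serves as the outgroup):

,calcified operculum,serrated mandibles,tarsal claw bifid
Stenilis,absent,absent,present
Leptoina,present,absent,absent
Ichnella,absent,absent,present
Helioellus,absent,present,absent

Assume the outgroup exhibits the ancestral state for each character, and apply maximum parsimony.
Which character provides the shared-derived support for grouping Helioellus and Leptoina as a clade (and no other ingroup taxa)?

Character polarity is set by the outgroup: the derived state is whichever differs from the outgroup's state, so for tarsal claw bifid the derived state is 'absent', and for the remaining characters it is 'present'.
calcified operculum (derived state 'present') is unique to Leptoina (autapomorphy; uninformative for grouping).
serrated mandibles: derived state 'present' in Helioellus only — an autapomorphy, so it tells us nothing about relationships among taxa.
Only Helioellus and Leptoina show the derived state 'absent' for tarsal claw bifid, supporting them as a clade.
Most parsimonious ingroup topology: ((Leptoina,Helioellus),Ichnella).
The clade {Helioellus, Leptoina} is supported by tarsal claw bifid: its derived state 'absent' occurs in exactly those taxa and in no other taxon (including the outgroup).

tarsal claw bifid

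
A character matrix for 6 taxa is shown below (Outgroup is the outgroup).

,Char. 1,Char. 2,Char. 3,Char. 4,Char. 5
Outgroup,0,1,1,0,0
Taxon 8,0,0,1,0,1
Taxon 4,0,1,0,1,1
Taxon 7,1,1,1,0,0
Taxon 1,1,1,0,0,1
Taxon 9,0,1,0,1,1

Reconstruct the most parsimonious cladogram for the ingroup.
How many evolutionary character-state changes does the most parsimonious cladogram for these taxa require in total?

6

Character polarity is set by the outgroup: the derived state is whichever differs from the outgroup's state, so for Char. 2, Char. 3 the derived state is '0', and for the remaining characters it is '1'.
Char. 1 (state '1') occurs in Taxon 1 and Taxon 7 but conflicts with the nesting implied by the other characters — most parsimoniously interpreted as homoplasy.
Char. 2 (derived state '0') is unique to Taxon 8 (autapomorphy; uninformative for grouping).
Char. 3 (derived state '0') is shared by Taxon 1, Taxon 4, and Taxon 9 — a synapomorphy uniting that clade.
Char. 4 (derived state '1') is shared by Taxon 4 and Taxon 9 — a synapomorphy uniting that clade.
Only Taxon 1, Taxon 4, Taxon 8, and Taxon 9 show the derived state '1' for Char. 5, supporting them as a clade.
Most parsimonious ingroup topology: ((Taxon 8,((Taxon 4,Taxon 9),Taxon 1)),Taxon 7).
Changes per character on this tree: Char. 1: 2; Char. 2: 1; Char. 3: 1; Char. 4: 1; Char. 5: 1.
Total = 6.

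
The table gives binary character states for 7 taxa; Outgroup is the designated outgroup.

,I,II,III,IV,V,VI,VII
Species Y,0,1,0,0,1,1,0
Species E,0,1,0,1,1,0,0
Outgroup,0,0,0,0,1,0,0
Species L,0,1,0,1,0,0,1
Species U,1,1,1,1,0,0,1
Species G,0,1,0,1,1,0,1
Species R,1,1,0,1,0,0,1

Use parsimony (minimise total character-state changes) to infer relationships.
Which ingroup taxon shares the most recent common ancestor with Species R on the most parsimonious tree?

Species U

Character polarity is set by the outgroup: the derived state is whichever differs from the outgroup's state, so for V the derived state is '0', and for the remaining characters it is '1'.
I (derived state '1') is shared by Species R and Species U — a synapomorphy uniting that clade.
All ingroup taxa share the derived state '1' for II; it defines the ingroup but does not resolve relationships within it.
III: derived state '1' in Species U only — an autapomorphy, so it tells us nothing about relationships among taxa.
Only Species E, Species G, Species L, Species R, and Species U show the derived state '1' for IV, supporting them as a clade.
V: derived state '0' in Species L, Species R, and Species U only — synapomorphy for {Species L, Species R, Species U}.
VI (derived state '1') is unique to Species Y (autapomorphy; uninformative for grouping).
VII: derived state '1' in Species G, Species L, Species R, and Species U only — synapomorphy for {Species G, Species L, Species R, Species U}.
Most parsimonious ingroup topology: ((Species E,(Species G,((Species R,Species U),Species L))),Species Y).
Species R and Species U form a cherry on this tree, so they are sister taxa.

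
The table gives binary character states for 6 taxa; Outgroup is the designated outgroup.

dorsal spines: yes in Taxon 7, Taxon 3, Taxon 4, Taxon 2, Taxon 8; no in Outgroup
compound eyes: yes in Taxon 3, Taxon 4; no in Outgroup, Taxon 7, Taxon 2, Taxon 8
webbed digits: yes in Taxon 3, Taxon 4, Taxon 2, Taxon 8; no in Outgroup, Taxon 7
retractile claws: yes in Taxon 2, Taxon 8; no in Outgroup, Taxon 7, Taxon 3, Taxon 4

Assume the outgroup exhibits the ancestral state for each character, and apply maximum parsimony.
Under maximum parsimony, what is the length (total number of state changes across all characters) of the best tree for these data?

The outgroup has state 'no' for every character, so 'yes' is the derived state throughout.
All ingroup taxa share the derived state 'yes' for dorsal spines; it defines the ingroup but does not resolve relationships within it.
Only Taxon 3 and Taxon 4 show the derived state 'yes' for compound eyes, supporting them as a clade.
webbed digits: derived state 'yes' in Taxon 2, Taxon 3, Taxon 4, and Taxon 8 only — synapomorphy for {Taxon 2, Taxon 3, Taxon 4, Taxon 8}.
retractile claws: derived state 'yes' in Taxon 2 and Taxon 8 only — synapomorphy for {Taxon 2, Taxon 8}.
Most parsimonious ingroup topology: (Taxon 7,((Taxon 3,Taxon 4),(Taxon 2,Taxon 8))).
Changes per character on this tree: dorsal spines: 1; compound eyes: 1; webbed digits: 1; retractile claws: 1.
Total = 4.

4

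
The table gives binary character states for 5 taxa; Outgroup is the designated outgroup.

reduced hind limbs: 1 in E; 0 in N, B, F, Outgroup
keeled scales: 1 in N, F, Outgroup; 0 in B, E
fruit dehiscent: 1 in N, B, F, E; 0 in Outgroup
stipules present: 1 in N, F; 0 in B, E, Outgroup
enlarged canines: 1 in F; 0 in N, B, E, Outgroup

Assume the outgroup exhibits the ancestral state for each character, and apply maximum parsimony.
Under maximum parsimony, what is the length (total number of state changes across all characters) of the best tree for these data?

5

Character polarity is set by the outgroup: the derived state is whichever differs from the outgroup's state, so for keeled scales the derived state is '0', and for the remaining characters it is '1'.
reduced hind limbs (derived state '1') is unique to E (autapomorphy; uninformative for grouping).
Only B and E show the derived state '0' for keeled scales, supporting them as a clade.
fruit dehiscent (derived state '1') is shared by all ingroup taxa — unites the whole ingroup.
Only F and N show the derived state '1' for stipules present, supporting them as a clade.
enlarged canines: derived state '1' in F only — an autapomorphy, so it tells us nothing about relationships among taxa.
Most parsimonious ingroup topology: ((E,B),(F,N)).
Changes per character on this tree: reduced hind limbs: 1; keeled scales: 1; fruit dehiscent: 1; stipules present: 1; enlarged canines: 1.
Total = 5.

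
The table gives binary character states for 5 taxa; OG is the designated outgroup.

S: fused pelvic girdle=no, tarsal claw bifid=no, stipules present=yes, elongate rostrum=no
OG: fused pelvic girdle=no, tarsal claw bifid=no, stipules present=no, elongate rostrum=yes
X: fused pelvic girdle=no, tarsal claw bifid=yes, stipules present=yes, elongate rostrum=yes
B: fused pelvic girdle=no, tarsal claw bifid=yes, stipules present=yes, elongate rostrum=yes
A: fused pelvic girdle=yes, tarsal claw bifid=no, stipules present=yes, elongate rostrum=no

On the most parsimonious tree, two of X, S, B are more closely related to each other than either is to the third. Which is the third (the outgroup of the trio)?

S

Character polarity is set by the outgroup: the derived state is whichever differs from the outgroup's state, so for elongate rostrum the derived state is 'no', and for the remaining characters it is 'yes'.
fused pelvic girdle (derived state 'yes') is unique to A (autapomorphy; uninformative for grouping).
tarsal claw bifid (derived state 'yes') is shared by B and X — a synapomorphy uniting that clade.
All ingroup taxa share the derived state 'yes' for stipules present; it defines the ingroup but does not resolve relationships within it.
elongate rostrum: derived state 'no' in A and S only — synapomorphy for {A, S}.
Most parsimonious ingroup topology: ((A,S),(B,X)).
X and B share a more recent common ancestor with each other than either does with S, so S is the least closely related of the three.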